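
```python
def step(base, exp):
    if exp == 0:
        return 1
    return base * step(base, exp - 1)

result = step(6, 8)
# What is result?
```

step(6, 8) = 6 * 6 * 6 * 6 * 6 * 6 * 6 * 6 = 1679616

Answer: 1679616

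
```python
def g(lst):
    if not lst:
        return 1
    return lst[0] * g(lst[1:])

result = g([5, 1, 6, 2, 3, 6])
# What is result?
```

Product over [5, 1, 6, 2, 3, 6] = 5 * 1 * 6 * 2 * 3 * 6 = 1080

Answer: 1080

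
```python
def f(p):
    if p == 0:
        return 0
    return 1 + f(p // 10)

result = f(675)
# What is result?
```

Count of digits of 675: 3

Answer: 3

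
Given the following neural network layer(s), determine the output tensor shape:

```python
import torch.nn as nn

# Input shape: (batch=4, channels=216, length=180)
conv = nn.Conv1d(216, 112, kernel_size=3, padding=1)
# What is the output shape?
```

Input: (4, 216, 180) -> Output: (4, 112, 180)

Answer: (4, 112, 180)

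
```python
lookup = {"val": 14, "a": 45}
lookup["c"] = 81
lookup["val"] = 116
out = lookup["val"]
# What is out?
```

Trace:
`lookup = {"val": 14, "a": 45}` → lookup = {'val': 14, 'a': 45}
`lookup["c"] = 81` → lookup = {'val': 14, 'a': 45, 'c': 81}
`lookup["val"] = 116` → lookup = {'val': 116, 'a': 45, 'c': 81}
`out = lookup["val"]` → out = 116
So out = 116

Answer: 116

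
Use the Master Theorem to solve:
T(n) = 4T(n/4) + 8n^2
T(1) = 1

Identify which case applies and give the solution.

a=4, b=4, f(n)=8n^2. log_4(4) = 1. Since c=2 > 1 and the regularity condition holds (4(n/4)^2 = (4/4^2)n^2 with 4/4^2 < 1), Case 3 applies: T(n) = Θ(f(n)) = O(n^2).

Answer: O(n^2) - Case 3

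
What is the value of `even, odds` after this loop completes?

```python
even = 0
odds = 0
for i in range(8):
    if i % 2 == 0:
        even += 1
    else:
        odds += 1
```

Count evens and odds in range(8)
`even, odds` takes the values: (0, 0) → (1, 0) → (1, 1) → (2, 1) → (2, 2) → (3, 2) → (3, 3) → (4, 3) → (4, 4)

Answer: 4, 4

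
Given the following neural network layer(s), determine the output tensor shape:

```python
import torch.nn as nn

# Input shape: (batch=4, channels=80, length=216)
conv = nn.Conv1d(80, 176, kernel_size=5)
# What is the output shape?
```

Input: (4, 80, 216) -> Output: (4, 176, 212)

Answer: (4, 176, 212)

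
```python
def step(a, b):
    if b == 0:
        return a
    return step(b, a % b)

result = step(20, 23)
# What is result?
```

step(20, 23) -> step(23, 20) -> step(20, 3) -> step(3, 2) -> step(2, 1) -> step(1, 0) -> 1

Answer: 1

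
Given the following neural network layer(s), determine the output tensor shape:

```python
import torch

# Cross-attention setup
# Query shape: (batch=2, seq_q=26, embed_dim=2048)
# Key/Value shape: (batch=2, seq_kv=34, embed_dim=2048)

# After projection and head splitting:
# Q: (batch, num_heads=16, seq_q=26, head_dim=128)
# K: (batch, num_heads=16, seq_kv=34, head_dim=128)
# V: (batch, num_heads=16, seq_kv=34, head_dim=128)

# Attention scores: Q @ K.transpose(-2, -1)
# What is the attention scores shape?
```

Input: (2, 26, 2048) -> Output: (2, 16, 26, 34)

Answer: (2, 16, 26, 34)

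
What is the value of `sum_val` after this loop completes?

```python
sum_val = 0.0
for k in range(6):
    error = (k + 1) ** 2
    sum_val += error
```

Sum of squared losses 1² + 2² + ... + 6²
`sum_val` takes the values: 0.0 → 1.0 → 5.0 → 14.0 → 30.0 → 55.0 → 91.0

Answer: 91.0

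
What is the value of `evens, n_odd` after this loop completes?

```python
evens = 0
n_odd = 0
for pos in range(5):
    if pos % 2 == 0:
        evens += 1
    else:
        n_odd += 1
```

Count evens and odds in range(5)
`evens, n_odd` takes the values: (0, 0) → (1, 0) → (1, 1) → (2, 1) → (2, 2) → (3, 2)

Answer: 3, 2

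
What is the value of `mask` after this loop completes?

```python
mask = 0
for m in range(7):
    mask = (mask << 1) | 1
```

Build 7 consecutive 1-bits: 0b1111111
`mask` takes the values: 0 → 1 → 3 → 7 → 15 → 31 → 63 → 127

Answer: 127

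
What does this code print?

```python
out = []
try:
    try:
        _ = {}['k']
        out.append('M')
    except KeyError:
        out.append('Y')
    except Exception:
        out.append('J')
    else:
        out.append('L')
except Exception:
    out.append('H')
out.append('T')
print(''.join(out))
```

Execution trace: 'Y' (inner except KeyError) → 'T' (after the try/except). Output: YT

Answer: YT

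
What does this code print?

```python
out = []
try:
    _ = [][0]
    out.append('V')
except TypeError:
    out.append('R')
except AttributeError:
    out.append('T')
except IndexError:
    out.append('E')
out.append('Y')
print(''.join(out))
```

Execution trace: 'E' (except IndexError) → 'Y' (after the try/except). Output: EY

Answer: EY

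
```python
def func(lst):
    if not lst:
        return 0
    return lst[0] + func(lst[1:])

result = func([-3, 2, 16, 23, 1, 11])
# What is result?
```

(-3) + 2 + 16 + 23 + 1 + 11 + 0 = 50

Answer: 50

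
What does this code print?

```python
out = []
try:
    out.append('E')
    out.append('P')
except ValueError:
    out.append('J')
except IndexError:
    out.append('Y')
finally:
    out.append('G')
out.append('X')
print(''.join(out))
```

Execution trace: 'E' (try body) → 'P' (try body, no exception) → 'G' (finally) → 'X' (after the try/except). Output: EPGX

Answer: EPGX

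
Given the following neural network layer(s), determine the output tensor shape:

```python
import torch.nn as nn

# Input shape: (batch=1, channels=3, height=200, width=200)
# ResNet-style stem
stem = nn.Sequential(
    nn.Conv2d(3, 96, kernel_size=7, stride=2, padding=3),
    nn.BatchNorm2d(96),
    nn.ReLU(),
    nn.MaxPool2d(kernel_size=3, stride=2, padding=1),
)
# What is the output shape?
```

Input: (1, 3, 200, 200) -> after Conv2d 7x7 stride=2: (1, 96, 100, 100) -> Output: (1, 96, 50, 50)

Answer: (1, 96, 50, 50)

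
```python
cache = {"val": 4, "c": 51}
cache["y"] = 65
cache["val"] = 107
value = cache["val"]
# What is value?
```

Trace:
`cache = {"val": 4, "c": 51}` → cache = {'val': 4, 'c': 51}
`cache["y"] = 65` → cache = {'val': 4, 'c': 51, 'y': 65}
`cache["val"] = 107` → cache = {'val': 107, 'c': 51, 'y': 65}
`value = cache["val"]` → value = 107
So value = 107

Answer: 107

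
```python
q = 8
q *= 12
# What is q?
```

Trace:
`q = 8` → q = 8
`q *= 12` → q = 96
So q = 96

Answer: 96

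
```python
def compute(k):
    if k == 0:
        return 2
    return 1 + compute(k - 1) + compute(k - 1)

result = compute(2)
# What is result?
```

compute(k) = 1 + 2·compute(k-1), compute(0)=2. Closed form: (2+1)·2^2 - 1 = 11.

Answer: 11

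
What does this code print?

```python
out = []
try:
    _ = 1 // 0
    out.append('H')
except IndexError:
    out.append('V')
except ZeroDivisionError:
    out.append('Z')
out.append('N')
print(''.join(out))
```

Execution trace: 'Z' (except ZeroDivisionError) → 'N' (after the try/except). Output: ZN

Answer: ZN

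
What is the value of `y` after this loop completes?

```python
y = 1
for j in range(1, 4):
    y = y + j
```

Start at 1, add 1 through 3
`y` takes the values: 1 → 2 → 4 → 7

Answer: 7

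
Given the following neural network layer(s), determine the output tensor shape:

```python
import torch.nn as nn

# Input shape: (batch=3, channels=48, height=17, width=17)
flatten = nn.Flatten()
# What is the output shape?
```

Input: (3, 48, 17, 17) -> Output: (3, 13872)

Answer: (3, 13872)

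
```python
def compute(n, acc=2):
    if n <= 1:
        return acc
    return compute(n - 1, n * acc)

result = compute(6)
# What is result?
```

Accumulator trace (n, acc): (6, 2) -> (5, 12) -> (4, 60) -> (3, 240) -> (2, 720) -> (1, 1440) -> return 1440

Answer: 1440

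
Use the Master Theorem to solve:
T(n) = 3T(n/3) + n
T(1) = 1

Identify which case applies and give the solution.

a=3, b=3, f(n)=n. log_3(3) = 1. Since c=1 = 1, Case 2 applies: T(n) = Θ(n^log_b(a) · log n) = O(n log n).

Answer: O(n log n) - Case 2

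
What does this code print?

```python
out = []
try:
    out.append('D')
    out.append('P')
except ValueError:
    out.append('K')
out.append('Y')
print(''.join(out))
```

Execution trace: 'D' (try body) → 'P' (try body, no exception) → 'Y' (after the try/except). Output: DPY

Answer: DPY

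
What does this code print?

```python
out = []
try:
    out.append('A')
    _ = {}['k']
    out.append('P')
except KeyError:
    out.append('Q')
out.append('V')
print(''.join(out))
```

Execution trace: 'A' (try body) → 'Q' (except KeyError) → 'V' (after the try/except). Output: AQV

Answer: AQV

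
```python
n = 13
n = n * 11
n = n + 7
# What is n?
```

Trace:
`n = 13` → n = 13
`n = n * 11` → n = 143
`n = n + 7` → n = 150
So n = 150

Answer: 150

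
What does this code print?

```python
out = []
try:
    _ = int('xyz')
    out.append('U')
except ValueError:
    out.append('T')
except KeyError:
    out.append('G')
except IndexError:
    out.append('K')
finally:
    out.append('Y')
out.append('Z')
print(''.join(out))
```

Execution trace: 'T' (except ValueError) → 'Y' (finally) → 'Z' (after the try/except). Output: TYZ

Answer: TYZ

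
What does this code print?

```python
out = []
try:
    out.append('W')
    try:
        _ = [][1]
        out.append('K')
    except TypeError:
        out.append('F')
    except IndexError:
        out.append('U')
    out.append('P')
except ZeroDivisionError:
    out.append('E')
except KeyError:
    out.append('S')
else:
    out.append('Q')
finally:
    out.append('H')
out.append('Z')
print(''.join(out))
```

Execution trace: 'W' (try body) → 'U' (inner except IndexError) → 'P' (try body, no exception) → 'Q' (else) → 'H' (finally) → 'Z' (after the try/except). Output: WUPQHZ

Answer: WUPQHZ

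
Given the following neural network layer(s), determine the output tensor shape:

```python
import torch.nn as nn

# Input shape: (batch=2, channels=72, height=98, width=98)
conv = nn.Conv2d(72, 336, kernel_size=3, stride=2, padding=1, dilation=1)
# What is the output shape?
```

Input: (2, 72, 98, 98) -> Output: (2, 336, 49, 49)

Answer: (2, 336, 49, 49)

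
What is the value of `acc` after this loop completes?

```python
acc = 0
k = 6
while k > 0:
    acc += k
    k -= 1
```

Sum 6 down to 1
`acc` takes the values: 0 → 6 → 11 → 15 → 18 → 20 → 21

Answer: 21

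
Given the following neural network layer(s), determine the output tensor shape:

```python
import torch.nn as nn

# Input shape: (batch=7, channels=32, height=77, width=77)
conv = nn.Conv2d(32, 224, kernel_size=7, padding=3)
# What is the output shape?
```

Input: (7, 32, 77, 77) -> Output: (7, 224, 77, 77)

Answer: (7, 224, 77, 77)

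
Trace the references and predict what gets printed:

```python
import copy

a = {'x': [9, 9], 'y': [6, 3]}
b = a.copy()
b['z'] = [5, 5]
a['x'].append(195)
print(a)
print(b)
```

Key concept: shallow copy of dict with mutable values.
Step by step:
`a = {'x': [9, 9], 'y': [6, 3]}` → a = {'x': [9, 9], 'y': [6, 3]}
`b = a.copy()` → b = {'x': [9, 9], 'y': [6, 3]}
`b['z'] = [5, 5]` → b = {'x': [9, 9], 'y': [6, 3], 'z': [5, 5]}
`a['x'].append(195)` → a = {'x': [9, 9, 195], 'y': [6, 3]}; b = {'x': [9, 9, 195], 'y': [6, 3], 'z': [5, 5]}
`print(a)` → prints {'x': [9, 9, 195], 'y': [6, 3]}
`print(b)` → prints {'x': [9, 9, 195], 'y': [6, 3], 'z': [5, 5]}

Answer:
{'x': [9, 9, 195], 'y': [6, 3]}
{'x': [9, 9, 195], 'y': [6, 3], 'z': [5, 5]}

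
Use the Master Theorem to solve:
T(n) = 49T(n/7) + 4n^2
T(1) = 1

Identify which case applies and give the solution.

a=49, b=7, f(n)=4n^2. log_7(49) = 2. Since c=2 = 2, Case 2 applies: T(n) = Θ(n^log_b(a) · log n) = O(n^2 log n).

Answer: O(n^2 log n) - Case 2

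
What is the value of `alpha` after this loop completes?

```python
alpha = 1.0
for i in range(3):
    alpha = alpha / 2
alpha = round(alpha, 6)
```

Halving LR 3 times: 1 / 2^3
`alpha` takes the values: 1.0 → 0.5 → 0.25 → 0.125

Answer: 0.125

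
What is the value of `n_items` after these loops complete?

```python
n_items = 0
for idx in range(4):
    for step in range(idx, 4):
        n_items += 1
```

Upper triangle: 4 + 3 + ... + 1
`n_items` takes the values: 0 → 1 → 2 → 3 → 4 → 5 → 6 → 7 → 8 → 9 → 10

Answer: 10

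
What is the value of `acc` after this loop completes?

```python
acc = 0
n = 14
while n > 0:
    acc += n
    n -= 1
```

Sum 14 down to 1
`acc` takes the values: 0 → 14 → 27 → 39 → 50 → 60 → 69 → 77 → 84 → 90 → 95 → 99 → 102 → 104 → 105

Answer: 105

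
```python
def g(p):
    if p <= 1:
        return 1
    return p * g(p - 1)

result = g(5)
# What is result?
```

g(5) = 5 * 4 * 3 * 2 * 1 = 120

Answer: 120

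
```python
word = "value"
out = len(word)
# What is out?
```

Trace:
`word = "value"` → word = 'value'
`out = len(word)` → out = 5
So out = 5

Answer: 5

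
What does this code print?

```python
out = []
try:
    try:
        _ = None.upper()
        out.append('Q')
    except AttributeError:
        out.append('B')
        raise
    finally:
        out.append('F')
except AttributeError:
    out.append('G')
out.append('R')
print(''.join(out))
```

Execution trace: 'B' (inner except AttributeError) → 'F' (inner finally) → 'G' (outer except AttributeError) → 'R' (after the try/except). Output: BFGR

Answer: BFGR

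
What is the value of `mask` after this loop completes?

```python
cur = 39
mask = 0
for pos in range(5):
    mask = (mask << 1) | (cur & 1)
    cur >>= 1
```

Reverse lowest 5 bits of 39
`mask` takes the values: 0 → 1 → 3 → 7 → 14 → 28

Answer: 28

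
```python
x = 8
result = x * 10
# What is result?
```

Trace:
`x = 8` → x = 8
`result = x * 10` → result = 80
So result = 80

Answer: 80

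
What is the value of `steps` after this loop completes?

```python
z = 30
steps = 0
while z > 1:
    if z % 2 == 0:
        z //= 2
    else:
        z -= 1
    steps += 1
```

Steps to reduce 30 to 1
`steps` takes the values: 0 → 1 → 2 → 3 → 4 → 5 → 6 → 7

Answer: 7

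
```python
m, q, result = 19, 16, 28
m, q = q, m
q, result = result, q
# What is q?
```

Trace:
`m, q, result = 19, 16, 28` → m = 19; q = 16; result = 28
`m, q = q, m` → m = 16; q = 19
`q, result = result, q` → q = 28; result = 19
So q = 28

Answer: 28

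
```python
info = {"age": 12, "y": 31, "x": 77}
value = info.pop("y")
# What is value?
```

Trace:
`info = {"age": 12, "y": 31, "x": 77}` → info = {'age': 12, 'y': 31, 'x': 77}
`value = info.pop("y")` → info = {'age': 12, 'x': 77}; value = 31
So value = 31

Answer: 31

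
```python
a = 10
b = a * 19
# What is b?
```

Trace:
`a = 10` → a = 10
`b = a * 19` → b = 190
So b = 190

Answer: 190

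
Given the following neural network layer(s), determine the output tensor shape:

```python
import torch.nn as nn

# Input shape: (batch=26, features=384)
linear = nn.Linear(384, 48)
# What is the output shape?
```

Input: (26, 384) -> Output: (26, 48)

Answer: (26, 48)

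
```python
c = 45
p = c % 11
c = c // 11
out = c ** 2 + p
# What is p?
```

Trace:
`c = 45` → c = 45
`p = c % 11` → p = 1
`c = c // 11` → c = 4
`out = c ** 2 + p` → out = 17
So p = 1

Answer: 1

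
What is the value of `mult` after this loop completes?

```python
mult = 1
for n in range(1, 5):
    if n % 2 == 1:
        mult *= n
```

Product of odd numbers 1 to 4
`mult` takes the values: 1 → 3

Answer: 3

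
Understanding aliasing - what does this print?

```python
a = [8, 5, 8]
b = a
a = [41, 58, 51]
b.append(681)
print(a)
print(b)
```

Key concept: rebinding vs mutation: a is rebound to a new list, b still points at the original.
Step by step:
`a = [8, 5, 8]` → a = [8, 5, 8]
`b = a` → b = [8, 5, 8] (same object as a)
`a = [41, 58, 51]` → a = [41, 58, 51]
`b.append(681)` → b = [8, 5, 8, 681]
`print(a)` → prints [41, 58, 51]
`print(b)` → prints [8, 5, 8, 681]

Answer:
[41, 58, 51]
[8, 5, 8, 681]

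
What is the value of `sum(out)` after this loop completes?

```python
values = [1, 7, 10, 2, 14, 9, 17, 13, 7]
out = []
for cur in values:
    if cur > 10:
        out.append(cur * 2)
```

Sum of doubled values > 10
`out` takes the values: [] → [28] → [28, 34] → [28, 34, 26]
So `sum(out)` = 88

Answer: 88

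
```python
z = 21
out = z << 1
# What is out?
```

Trace:
`z = 21` → z = 21
`out = z << 1` → out = 42
So out = 42

Answer: 42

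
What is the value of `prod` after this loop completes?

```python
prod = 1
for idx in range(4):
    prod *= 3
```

3^4 = 81
`prod` takes the values: 1 → 3 → 9 → 27 → 81

Answer: 81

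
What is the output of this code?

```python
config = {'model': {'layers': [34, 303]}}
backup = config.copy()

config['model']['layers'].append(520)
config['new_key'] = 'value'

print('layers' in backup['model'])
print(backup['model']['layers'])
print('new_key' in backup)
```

Key concept: shallow copy gotcha with nested dict.
Step by step:
`config = {'model': {'layers': [34, 303]}}` → config = {'model': {'layers': [34, 303]}}
`backup = config.copy()` → backup = {'model': {'layers': [34, 303]}}
`config['model']['layers'].append(520)` → config = {'model': {'layers': [34, 303, 520]}}; backup = {'model': {'layers': [34, 303, 520]}}
`config['new_key'] = 'value'` → config = {'model': {'layers': [34, 303, 520]}, 'new_key': 'value'}
`print('layers' in backup['model'])` → prints True
`print(backup['model']['layers'])` → prints [34, 303, 520]
`print('new_key' in backup)` → prints False

Answer:
True
[34, 303, 520]
False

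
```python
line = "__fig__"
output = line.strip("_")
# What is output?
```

Trace:
`line = "__fig__"` → line = '__fig__'
`output = line.strip("_")` → output = 'fig'
So output = 'fig'

Answer: 'fig'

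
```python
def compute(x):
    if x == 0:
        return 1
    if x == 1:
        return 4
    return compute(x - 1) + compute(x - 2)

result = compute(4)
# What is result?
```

Build up from base cases: compute(0)=1, compute(1)=4, compute(2)=5, compute(3)=9, compute(4)=14

Answer: 14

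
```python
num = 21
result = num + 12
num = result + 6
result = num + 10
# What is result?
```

Trace:
`num = 21` → num = 21
`result = num + 12` → result = 33
`num = result + 6` → num = 39
`result = num + 10` → result = 49
So result = 49

Answer: 49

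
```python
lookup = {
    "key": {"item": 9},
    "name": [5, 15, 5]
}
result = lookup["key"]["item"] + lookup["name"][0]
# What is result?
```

Trace:
`lookup = { ...` → lookup = {'key': {'item': 9}, 'name': [5, 15, 5]}
`result = lookup["key"]["item"] + lookup["name"][0]` → result = 14
So result = 14

Answer: 14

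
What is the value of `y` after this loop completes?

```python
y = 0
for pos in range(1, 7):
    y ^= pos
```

XOR of 1 to 6
`y` takes the values: 0 → 1 → 3 → 0 → 4 → 1 → 7

Answer: 7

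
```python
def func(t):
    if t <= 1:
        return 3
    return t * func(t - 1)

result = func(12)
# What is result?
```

func(12) = 12 * 11 * 10 * 9 * 8 * 7 * 6 * 5 * 4 * 3 * 2 * 3 = 1437004800

Answer: 1437004800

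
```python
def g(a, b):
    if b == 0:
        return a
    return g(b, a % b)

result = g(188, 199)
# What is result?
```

g(188, 199) -> g(199, 188) -> g(188, 11) -> g(11, 1) -> g(1, 0) -> 1

Answer: 1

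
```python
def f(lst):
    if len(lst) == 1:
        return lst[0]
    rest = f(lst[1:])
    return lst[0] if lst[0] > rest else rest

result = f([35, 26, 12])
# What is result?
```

Recursive max over [35, 26, 12] = 35

Answer: 35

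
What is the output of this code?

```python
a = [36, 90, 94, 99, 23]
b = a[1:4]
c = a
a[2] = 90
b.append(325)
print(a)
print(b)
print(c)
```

Key concept: slice vs alias.
Step by step:
`a = [36, 90, 94, 99, 23]` → a = [36, 90, 94, 99, 23]
`b = a[1:4]` → b = [90, 94, 99]
`c = a` → c = [36, 90, 94, 99, 23] (same object as a)
`a[2] = 90` → a = [36, 90, 90, 99, 23] (same object as c); c = [36, 90, 90, 99, 23] (same object as a)
`b.append(325)` → b = [90, 94, 99, 325]
`print(a)` → prints [36, 90, 90, 99, 23]
`print(b)` → prints [90, 94, 99, 325]
`print(c)` → prints [36, 90, 90, 99, 23]

Answer:
[36, 90, 90, 99, 23]
[90, 94, 99, 325]
[36, 90, 90, 99, 23]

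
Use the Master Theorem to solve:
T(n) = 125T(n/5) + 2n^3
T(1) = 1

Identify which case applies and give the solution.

a=125, b=5, f(n)=2n^3. log_5(125) = 3. Since c=3 = 3, Case 2 applies: T(n) = Θ(n^log_b(a) · log n) = O(n^3 log n).

Answer: O(n^3 log n) - Case 2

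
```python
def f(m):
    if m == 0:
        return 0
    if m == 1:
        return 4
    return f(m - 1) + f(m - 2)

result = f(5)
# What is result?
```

Build up from base cases: f(0)=0, f(1)=4, f(2)=4, f(3)=8, f(4)=12, f(5)=20

Answer: 20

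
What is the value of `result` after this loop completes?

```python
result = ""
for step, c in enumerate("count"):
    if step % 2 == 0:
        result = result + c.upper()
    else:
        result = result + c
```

Uppercase even positions in 'count'
`result` takes the values: "" → "C" → "Co" → "CoU" → "CoUn" → "CoUnT"

Answer: "CoUnT"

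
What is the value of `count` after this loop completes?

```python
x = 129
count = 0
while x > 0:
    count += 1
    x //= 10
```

Count digits by repeated division by 10
`count` takes the values: 0 → 1 → 2 → 3

Answer: 3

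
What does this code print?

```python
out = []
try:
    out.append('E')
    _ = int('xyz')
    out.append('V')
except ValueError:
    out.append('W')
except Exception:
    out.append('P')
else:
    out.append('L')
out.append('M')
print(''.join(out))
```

Execution trace: 'E' (try body) → 'W' (except ValueError) → 'M' (after the try/except). Output: EWM

Answer: EWM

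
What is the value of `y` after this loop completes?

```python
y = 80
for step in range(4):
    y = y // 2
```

Halve 4 times: 80 // 2^4 = 5
`y` takes the values: 80 → 40 → 20 → 10 → 5

Answer: 5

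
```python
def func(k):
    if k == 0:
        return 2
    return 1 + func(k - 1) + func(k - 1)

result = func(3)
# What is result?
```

func(k) = 1 + 2·func(k-1), func(0)=2. Closed form: (2+1)·2^3 - 1 = 23.

Answer: 23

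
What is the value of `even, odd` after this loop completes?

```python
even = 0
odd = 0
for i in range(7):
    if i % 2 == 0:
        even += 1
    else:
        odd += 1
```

Count evens and odds in range(7)
`even, odd` takes the values: (0, 0) → (1, 0) → (1, 1) → (2, 1) → (2, 2) → (3, 2) → (3, 3) → (4, 3)

Answer: 4, 3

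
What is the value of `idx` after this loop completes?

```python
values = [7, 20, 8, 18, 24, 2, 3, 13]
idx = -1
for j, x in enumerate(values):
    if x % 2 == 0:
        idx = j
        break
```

First even number index in [7, 20, 8, 18, 24, 2, 3, 13]
`idx` takes the values: -1 → 1

Answer: 1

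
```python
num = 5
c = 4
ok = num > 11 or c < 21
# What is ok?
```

Trace:
`num = 5` → num = 5
`c = 4` → c = 4
`ok = num > 11 or c < 21` → ok = True
So ok = True

Answer: True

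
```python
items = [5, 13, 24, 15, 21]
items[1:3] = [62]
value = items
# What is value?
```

Trace:
`items = [5, 13, 24, 15, 21]` → items = [5, 13, 24, 15, 21]
`items[1:3] = [62]` → items = [5, 62, 15, 21]
`value = items` → value = [5, 62, 15, 21]
So value = [5, 62, 15, 21]

Answer: [5, 62, 15, 21]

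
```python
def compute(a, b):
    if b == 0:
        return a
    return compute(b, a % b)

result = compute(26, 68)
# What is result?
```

compute(26, 68) -> compute(68, 26) -> compute(26, 16) -> compute(16, 10) -> compute(10, 6) -> compute(6, 4) -> compute(4, 2) -> compute(2, 0) -> 2

Answer: 2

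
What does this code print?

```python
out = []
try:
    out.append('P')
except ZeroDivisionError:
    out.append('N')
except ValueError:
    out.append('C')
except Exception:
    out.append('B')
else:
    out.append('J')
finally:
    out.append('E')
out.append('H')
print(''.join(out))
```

Execution trace: 'P' (try body, no exception) → 'J' (else) → 'E' (finally) → 'H' (after the try/except). Output: PJEH

Answer: PJEH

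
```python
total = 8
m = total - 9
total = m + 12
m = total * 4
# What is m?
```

Trace:
`total = 8` → total = 8
`m = total - 9` → m = -1
`total = m + 12` → total = 11
`m = total * 4` → m = 44
So m = 44

Answer: 44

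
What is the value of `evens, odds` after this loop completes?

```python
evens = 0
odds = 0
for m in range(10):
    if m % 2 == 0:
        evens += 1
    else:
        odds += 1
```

Count evens and odds in range(10)
`evens, odds` takes the values: (0, 0) → (1, 0) → (1, 1) → (2, 1) → (2, 2) → (3, 2) → (3, 3) → (4, 3) → (4, 4) → (5, 4) → (5, 5)

Answer: 5, 5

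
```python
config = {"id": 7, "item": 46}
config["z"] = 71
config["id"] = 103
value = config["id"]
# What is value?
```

Trace:
`config = {"id": 7, "item": 46}` → config = {'id': 7, 'item': 46}
`config["z"] = 71` → config = {'id': 7, 'item': 46, 'z': 71}
`config["id"] = 103` → config = {'id': 103, 'item': 46, 'z': 71}
`value = config["id"]` → value = 103
So value = 103

Answer: 103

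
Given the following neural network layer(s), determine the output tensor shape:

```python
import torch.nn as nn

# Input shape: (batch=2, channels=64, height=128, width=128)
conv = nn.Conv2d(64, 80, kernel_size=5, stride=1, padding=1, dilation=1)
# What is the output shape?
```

Input: (2, 64, 128, 128) -> Output: (2, 80, 126, 126)

Answer: (2, 80, 126, 126)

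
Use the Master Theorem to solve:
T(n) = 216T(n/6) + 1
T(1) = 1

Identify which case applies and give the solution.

a=216, b=6, f(n)=1. log_6(216) = 3. Since c=0 < 3, Case 1 applies: T(n) = Θ(n^log_b(a)) = O(n^3).

Answer: O(n^3) - Case 1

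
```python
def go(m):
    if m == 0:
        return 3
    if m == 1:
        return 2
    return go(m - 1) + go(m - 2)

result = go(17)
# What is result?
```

Build up from base cases: go(0)=3, go(1)=2, go(2)=5, go(3)=7, go(4)=12, go(5)=19, go(6)=31, ..., go(17)=6155

Answer: 6155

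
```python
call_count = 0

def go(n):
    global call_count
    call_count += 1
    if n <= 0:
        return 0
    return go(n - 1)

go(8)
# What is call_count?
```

Linear recursion stepping by 1: 9 calls from n=8 down to ≤0.

Answer: 9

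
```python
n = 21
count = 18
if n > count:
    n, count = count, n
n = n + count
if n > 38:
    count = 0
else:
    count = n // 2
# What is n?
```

Trace:
`n = 21` → n = 21
`count = 18` → count = 18
`if n > count: ...` → n > count is True → n = 18; count = 21
`n = n + count` → n = 39
`if n > 38: ...` → n > 38 is True → count = 0
So n = 39

Answer: 39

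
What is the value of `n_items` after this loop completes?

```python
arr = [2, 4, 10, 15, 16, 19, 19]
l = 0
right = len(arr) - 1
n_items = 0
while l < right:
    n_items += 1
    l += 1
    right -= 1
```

Iterations until pointers meet (list length 7)
`n_items` takes the values: 0 → 1 → 2 → 3

Answer: 3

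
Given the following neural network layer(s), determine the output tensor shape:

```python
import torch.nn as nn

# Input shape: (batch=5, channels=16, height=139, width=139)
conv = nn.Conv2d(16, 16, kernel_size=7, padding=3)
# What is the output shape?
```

Input: (5, 16, 139, 139) -> Output: (5, 16, 139, 139)

Answer: (5, 16, 139, 139)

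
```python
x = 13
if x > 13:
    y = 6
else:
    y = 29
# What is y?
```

Trace:
`x = 13` → x = 13
`if x > 13: ...` → x > 13 is False, take else branch → y = 29
So y = 29

Answer: 29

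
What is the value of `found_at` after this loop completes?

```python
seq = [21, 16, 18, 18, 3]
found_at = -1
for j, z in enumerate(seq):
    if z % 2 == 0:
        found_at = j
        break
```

First even number index in [21, 16, 18, 18, 3]
`found_at` takes the values: -1 → 1

Answer: 1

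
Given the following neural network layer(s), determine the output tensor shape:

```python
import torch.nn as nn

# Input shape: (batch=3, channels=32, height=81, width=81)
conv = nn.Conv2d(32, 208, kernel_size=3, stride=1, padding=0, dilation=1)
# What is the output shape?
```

Input: (3, 32, 81, 81) -> Output: (3, 208, 79, 79)

Answer: (3, 208, 79, 79)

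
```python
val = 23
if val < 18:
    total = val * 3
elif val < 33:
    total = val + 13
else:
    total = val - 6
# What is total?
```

Trace:
`val = 23` → val = 23
`if val < 18: ...` → val < 18 is False, val < 33 is True → total = 36
So total = 36

Answer: 36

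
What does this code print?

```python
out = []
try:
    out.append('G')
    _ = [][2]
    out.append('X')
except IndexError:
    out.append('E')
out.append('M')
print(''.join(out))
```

Execution trace: 'G' (try body) → 'E' (except IndexError) → 'M' (after the try/except). Output: GEM

Answer: GEM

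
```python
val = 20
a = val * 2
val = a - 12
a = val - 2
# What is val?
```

Trace:
`val = 20` → val = 20
`a = val * 2` → a = 40
`val = a - 12` → val = 28
`a = val - 2` → a = 26
So val = 28

Answer: 28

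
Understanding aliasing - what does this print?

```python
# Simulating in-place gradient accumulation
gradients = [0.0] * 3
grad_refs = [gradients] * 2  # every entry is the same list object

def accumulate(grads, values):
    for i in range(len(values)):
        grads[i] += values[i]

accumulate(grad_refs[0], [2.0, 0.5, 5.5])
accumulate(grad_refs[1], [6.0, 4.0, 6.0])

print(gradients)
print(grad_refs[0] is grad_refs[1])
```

Key concept: gradient accumulation aliasing.
Step by step:
`gradients = [0.0] * 3` → gradients = [0.0, 0.0, 0.0]
`grad_refs = [gradients] * 2` → grad_refs = [[0.0, 0.0, 0.0], [0.0, 0.0, 0.0]]
`accumulate(grad_refs[0], [2.0, 0.5, 5.5])` → gradients = [2.0, 0.5, 5.5]; grad_refs = [[2.0, 0.5, 5.5], [2.0, 0.5, 5.5]]
`accumulate(grad_refs[1], [6.0, 4.0, 6.0])` → gradients = [8.0, 4.5, 11.5]; grad_refs = [[8.0, 4.5, 11.5], [8.0, 4.5, 11.5]]
`print(gradients)` → prints [8.0, 4.5, 11.5]
`print(grad_refs[0] is grad_refs[1])` → prints True

Answer:
[8.0, 4.5, 11.5]
True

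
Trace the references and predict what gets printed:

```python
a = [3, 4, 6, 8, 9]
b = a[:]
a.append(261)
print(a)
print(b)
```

Key concept: slice [:] creates copy.
Step by step:
`a = [3, 4, 6, 8, 9]` → a = [3, 4, 6, 8, 9]
`b = a[:]` → b = [3, 4, 6, 8, 9]
`a.append(261)` → a = [3, 4, 6, 8, 9, 261]
`print(a)` → prints [3, 4, 6, 8, 9, 261]
`print(b)` → prints [3, 4, 6, 8, 9]

Answer:
[3, 4, 6, 8, 9, 261]
[3, 4, 6, 8, 9]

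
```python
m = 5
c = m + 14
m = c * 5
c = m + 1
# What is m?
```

Trace:
`m = 5` → m = 5
`c = m + 14` → c = 19
`m = c * 5` → m = 95
`c = m + 1` → c = 96
So m = 95

Answer: 95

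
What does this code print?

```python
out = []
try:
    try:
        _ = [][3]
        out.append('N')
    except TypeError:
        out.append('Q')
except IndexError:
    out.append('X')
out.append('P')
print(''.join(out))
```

Execution trace: 'X' (outer except IndexError) → 'P' (after the try/except). Output: XP

Answer: XP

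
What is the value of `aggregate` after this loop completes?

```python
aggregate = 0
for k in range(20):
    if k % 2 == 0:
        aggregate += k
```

Sum of even numbers 0 to 19
`aggregate` takes the values: 0 → 2 → 6 → 12 → 20 → 30 → 42 → 56 → 72 → 90

Answer: 90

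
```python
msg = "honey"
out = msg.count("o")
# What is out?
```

Trace:
`msg = "honey"` → msg = 'honey'
`out = msg.count("o")` → out = 1
So out = 1

Answer: 1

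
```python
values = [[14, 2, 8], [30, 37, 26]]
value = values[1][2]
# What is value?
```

Trace:
`values = [[14, 2, 8], [30, 37, 26]]` → values = [[14, 2, 8], [30, 37, 26]]
`value = values[1][2]` → value = 26
So value = 26

Answer: 26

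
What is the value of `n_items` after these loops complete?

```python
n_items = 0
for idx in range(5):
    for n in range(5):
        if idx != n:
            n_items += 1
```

5² - 5 (exclude diagonal)
`n_items` takes the values: 0 → 1 → 2 → 3 → 4 → 5 → 6 → 7 → 8 → 9 → 10 → 11 → 12 → 13 → 14 → 15 → 16 → 17 → 18 → 19 → 20

Answer: 20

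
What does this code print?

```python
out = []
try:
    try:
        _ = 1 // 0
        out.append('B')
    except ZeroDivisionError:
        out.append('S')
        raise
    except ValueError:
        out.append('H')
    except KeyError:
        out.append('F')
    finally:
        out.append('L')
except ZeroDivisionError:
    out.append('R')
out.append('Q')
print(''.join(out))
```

Execution trace: 'S' (inner except ZeroDivisionError) → 'L' (inner finally) → 'R' (outer except ZeroDivisionError) → 'Q' (after the try/except). Output: SLRQ

Answer: SLRQ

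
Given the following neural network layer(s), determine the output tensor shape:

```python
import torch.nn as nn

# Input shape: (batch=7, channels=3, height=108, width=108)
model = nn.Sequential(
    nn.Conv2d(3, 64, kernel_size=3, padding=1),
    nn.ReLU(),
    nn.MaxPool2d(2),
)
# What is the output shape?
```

Input: (7, 3, 108, 108) -> after Conv2d: (7, 64, 108, 108) -> after ReLU: (7, 64, 108, 108) -> Output: (7, 64, 54, 54)

Answer: (7, 64, 54, 54)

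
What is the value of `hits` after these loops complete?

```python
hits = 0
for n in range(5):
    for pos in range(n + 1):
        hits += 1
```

Triangle: 1 + 2 + ... + 5
`hits` takes the values: 0 → 1 → 2 → 3 → 4 → 5 → 6 → 7 → 8 → 9 → 10 → 11 → 12 → 13 → 14 → 15

Answer: 15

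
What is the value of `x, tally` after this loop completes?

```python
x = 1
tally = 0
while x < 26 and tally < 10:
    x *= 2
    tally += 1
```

Double until >= 26 or 10 iterations
`x, tally` takes the values: (1, 0) → (2, 0) → (2, 1) → (4, 1) → (4, 2) → (8, 2) → (8, 3) → (16, 3) → (16, 4) → (32, 4) → (32, 5)

Answer: 32, 5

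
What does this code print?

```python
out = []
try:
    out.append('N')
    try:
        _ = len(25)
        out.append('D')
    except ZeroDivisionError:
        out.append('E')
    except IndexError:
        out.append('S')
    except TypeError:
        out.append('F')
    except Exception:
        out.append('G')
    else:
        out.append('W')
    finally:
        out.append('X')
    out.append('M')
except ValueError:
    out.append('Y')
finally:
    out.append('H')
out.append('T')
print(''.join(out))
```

Execution trace: 'N' (try body) → 'F' (inner except TypeError) → 'X' (inner finally) → 'M' (try body, no exception) → 'H' (finally) → 'T' (after the try/except). Output: NFXMHT

Answer: NFXMHT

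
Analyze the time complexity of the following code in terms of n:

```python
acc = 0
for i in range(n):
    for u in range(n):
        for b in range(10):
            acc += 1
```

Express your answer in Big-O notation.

Each loop level contributes: n × n × 1. Multiplying the contributions gives O(n^2).

Answer: O(n^2)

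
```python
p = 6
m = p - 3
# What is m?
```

Trace:
`p = 6` → p = 6
`m = p - 3` → m = 3
So m = 3

Answer: 3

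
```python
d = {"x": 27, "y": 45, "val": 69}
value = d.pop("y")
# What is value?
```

Trace:
`d = {"x": 27, "y": 45, "val": 69}` → d = {'x': 27, 'y': 45, 'val': 69}
`value = d.pop("y")` → d = {'x': 27, 'val': 69}; value = 45
So value = 45

Answer: 45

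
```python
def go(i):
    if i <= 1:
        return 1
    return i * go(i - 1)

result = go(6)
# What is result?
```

go(6) = 6 * 5 * 4 * 3 * 2 * 1 = 720

Answer: 720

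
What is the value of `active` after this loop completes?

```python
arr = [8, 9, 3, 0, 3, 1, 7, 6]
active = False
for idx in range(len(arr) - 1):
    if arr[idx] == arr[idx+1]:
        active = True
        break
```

Check consecutive duplicates in [8, 9, 3, 0, 3, 1, 7, 6]
`active` takes the values: False

Answer: False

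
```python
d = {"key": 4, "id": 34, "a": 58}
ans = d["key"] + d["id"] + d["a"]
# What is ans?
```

Trace:
`d = {"key": 4, "id": 34, "a": 58}` → d = {'key': 4, 'id': 34, 'a': 58}
`ans = d["key"] + d["id"] + d["a"]` → ans = 96
So ans = 96

Answer: 96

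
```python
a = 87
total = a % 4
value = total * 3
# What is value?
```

Trace:
`a = 87` → a = 87
`total = a % 4` → total = 3
`value = total * 3` → value = 9
So value = 9

Answer: 9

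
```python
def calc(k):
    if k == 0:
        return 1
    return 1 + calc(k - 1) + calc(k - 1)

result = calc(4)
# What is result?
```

calc(k) = 1 + 2·calc(k-1), calc(0)=1. Closed form: (1+1)·2^4 - 1 = 31.

Answer: 31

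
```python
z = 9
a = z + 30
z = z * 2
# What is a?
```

Trace:
`z = 9` → z = 9
`a = z + 30` → a = 39
`z = z * 2` → z = 18
So a = 39

Answer: 39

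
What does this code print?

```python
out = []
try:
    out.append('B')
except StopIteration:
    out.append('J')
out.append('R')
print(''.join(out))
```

Execution trace: 'B' (try body, no exception) → 'R' (after the try/except). Output: BR

Answer: BR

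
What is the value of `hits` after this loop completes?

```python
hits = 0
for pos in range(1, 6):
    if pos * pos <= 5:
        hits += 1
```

Count numbers where pos² ≤ 5
`hits` takes the values: 0 → 1 → 2

Answer: 2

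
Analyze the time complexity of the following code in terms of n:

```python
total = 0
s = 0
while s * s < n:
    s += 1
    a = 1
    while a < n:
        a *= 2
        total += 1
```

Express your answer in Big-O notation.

Each loop level contributes: √n × log n. Multiplying the contributions gives O(√n log n).

Answer: O(√n log n)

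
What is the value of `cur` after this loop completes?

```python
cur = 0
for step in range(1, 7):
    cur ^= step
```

XOR of 1 to 6
`cur` takes the values: 0 → 1 → 3 → 0 → 4 → 1 → 7

Answer: 7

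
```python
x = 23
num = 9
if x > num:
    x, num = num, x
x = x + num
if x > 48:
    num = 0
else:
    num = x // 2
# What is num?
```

Trace:
`x = 23` → x = 23
`num = 9` → num = 9
`if x > num: ...` → x > num is True → x = 9; num = 23
`x = x + num` → x = 32
`if x > 48: ...` → x > 48 is False, take else branch → num = 16
So num = 16

Answer: 16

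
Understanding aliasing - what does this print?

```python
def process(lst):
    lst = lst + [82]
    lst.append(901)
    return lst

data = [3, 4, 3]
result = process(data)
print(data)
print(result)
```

Key concept: rebinding parameter vs mutation.
Step by step:
`data = [3, 4, 3]` → data = [3, 4, 3]
`result = process(data)` → result = [3, 4, 3, 82, 901]
`print(data)` → prints [3, 4, 3]
`print(result)` → prints [3, 4, 3, 82, 901]

Answer:
[3, 4, 3]
[3, 4, 3, 82, 901]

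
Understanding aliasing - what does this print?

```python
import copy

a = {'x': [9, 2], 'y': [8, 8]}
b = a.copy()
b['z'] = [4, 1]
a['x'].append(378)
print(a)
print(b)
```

Key concept: shallow copy of dict with mutable values.
Step by step:
`a = {'x': [9, 2], 'y': [8, 8]}` → a = {'x': [9, 2], 'y': [8, 8]}
`b = a.copy()` → b = {'x': [9, 2], 'y': [8, 8]}
`b['z'] = [4, 1]` → b = {'x': [9, 2], 'y': [8, 8], 'z': [4, 1]}
`a['x'].append(378)` → a = {'x': [9, 2, 378], 'y': [8, 8]}; b = {'x': [9, 2, 378], 'y': [8, 8], 'z': [4, 1]}
`print(a)` → prints {'x': [9, 2, 378], 'y': [8, 8]}
`print(b)` → prints {'x': [9, 2, 378], 'y': [8, 8], 'z': [4, 1]}

Answer:
{'x': [9, 2, 378], 'y': [8, 8]}
{'x': [9, 2, 378], 'y': [8, 8], 'z': [4, 1]}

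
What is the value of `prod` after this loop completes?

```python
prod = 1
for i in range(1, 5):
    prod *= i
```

4! = 24
`prod` takes the values: 1 → 2 → 6 → 24

Answer: 24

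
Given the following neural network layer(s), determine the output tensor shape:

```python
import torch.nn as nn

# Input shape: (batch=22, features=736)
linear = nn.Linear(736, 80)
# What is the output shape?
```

Input: (22, 736) -> Output: (22, 80)

Answer: (22, 80)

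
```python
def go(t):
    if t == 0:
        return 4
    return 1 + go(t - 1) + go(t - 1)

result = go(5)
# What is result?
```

go(t) = 1 + 2·go(t-1), go(0)=4. Closed form: (4+1)·2^5 - 1 = 159.

Answer: 159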